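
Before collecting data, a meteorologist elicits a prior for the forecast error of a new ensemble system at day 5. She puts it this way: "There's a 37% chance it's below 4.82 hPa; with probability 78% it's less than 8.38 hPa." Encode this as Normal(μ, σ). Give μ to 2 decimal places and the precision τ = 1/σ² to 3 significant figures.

μ = 5.89, τ = 0.0962

For Normal(μ,σ), the p-quantile is μ + z_p·σ. Here z_{0.37} = -0.3319, z_{0.78} = 0.7722.
So 4.82 = μ − 0.3319σ and 8.38 = μ + 0.7722σ.
Subtracting: σ = (8.38 − 4.82)/(0.7722 − (-0.3319)) = 3.22.
Then μ = 4.82 − (-0.3319)·3.22 = 5.89.
Precision τ = 1/σ² = 1/3.225² = 0.0962.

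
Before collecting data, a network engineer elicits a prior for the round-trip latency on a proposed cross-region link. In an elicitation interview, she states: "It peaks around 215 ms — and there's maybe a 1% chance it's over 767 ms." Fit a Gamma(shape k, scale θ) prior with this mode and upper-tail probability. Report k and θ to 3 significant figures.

k ≈ 3.66, θ ≈ 80.7

Gamma(k,θ) with k>1 has mode (k−1)θ, so θ = 215/(k−1).
Need P(X < 767) = 0.99 with θ tied to k this way. Start at k = 2, θ = 215: P(X<767) ≈ 0.871.
Too low — raise k to concentrate. Iterating converges to k ≈ 3.66.
Then θ = 215/(3.66−1) ≈ 80.7.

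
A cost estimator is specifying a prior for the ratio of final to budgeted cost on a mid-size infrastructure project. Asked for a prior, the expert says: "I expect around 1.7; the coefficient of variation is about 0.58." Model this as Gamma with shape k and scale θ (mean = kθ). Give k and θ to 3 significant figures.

k ≈ 2.97, θ ≈ 0.572

For Gamma(k, scale θ): mean = kθ, variance = kθ², so CV = 1/√k.
CV = 0.58, hence k = 1/CV² = 2.97.
Then θ = mean/k = 1.7/2.97 = 0.572.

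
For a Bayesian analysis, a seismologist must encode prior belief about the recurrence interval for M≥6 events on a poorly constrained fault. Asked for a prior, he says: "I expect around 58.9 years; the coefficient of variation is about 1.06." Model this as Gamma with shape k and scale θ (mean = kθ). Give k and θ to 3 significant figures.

k ≈ 0.89, θ ≈ 66.2

For Gamma(k, scale θ): mean = kθ, variance = kθ², so CV = 1/√k.
CV = 1.06, hence k = 1/CV² = 0.89.
Then θ = mean/k = 58.9/0.89 = 66.2.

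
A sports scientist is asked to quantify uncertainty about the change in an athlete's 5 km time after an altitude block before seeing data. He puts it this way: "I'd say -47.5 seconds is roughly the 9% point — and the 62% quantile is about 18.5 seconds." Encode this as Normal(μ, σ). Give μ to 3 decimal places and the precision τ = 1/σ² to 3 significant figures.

μ = 6.253, τ = 0.000622

The p-quantile of Normal(μ,σ) is μ + z_p·σ, with z_{0.09} = -1.341 and z_{0.62} = 0.3055.
Eliminate σ: μ = (z₂·x₁ − z₁·x₂)/(z₂ − z₁) = (0.3055·-47.5 − (-1.341)·18.5)/1.646 = 6.253.
Then σ = (x₂ − x₁)/(z₂ − z₁) = (18.5 − -47.5)/1.646 = 40.091.
Precision τ = 1/σ² = 1/40.09² = 0.000622.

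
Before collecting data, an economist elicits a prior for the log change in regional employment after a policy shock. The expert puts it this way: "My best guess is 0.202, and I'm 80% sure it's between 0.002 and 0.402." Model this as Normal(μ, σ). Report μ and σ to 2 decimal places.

μ = 0.20, σ = 0.16

A symmetric 80% interval runs μ ± z·σ with z = 1.282.
Half-width = 0.2, so σ = 0.2/1.282 = 0.16.
μ is the stated best guess, 0.20.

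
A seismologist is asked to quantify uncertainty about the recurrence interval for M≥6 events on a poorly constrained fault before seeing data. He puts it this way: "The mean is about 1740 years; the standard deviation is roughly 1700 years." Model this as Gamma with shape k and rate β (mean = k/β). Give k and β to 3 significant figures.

For Gamma(k, rate β): mean = k/β, variance = k/β², so CV = 1/√k.
CV = SD/mean = 1700/1740 = 0.977, hence k = 1/CV² = 1.05.
Then β = k/mean = 1.05/1740 = 0.000602.

k ≈ 1.05, β ≈ 0.000602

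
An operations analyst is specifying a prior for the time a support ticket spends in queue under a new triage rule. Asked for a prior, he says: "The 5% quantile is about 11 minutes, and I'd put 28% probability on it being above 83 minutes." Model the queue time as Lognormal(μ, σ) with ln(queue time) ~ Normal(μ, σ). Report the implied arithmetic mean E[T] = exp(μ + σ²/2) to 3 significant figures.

If T ~ Lognormal(μ,σ) then ln T ~ Normal(μ,σ), so the p-quantile of ln T is μ + z_p·σ.
ln(11) = 2.398 and ln(83) = 4.419; z_{0.05} = -1.645, z_{0.72} = 0.5828.
σ = (4.419 − 2.398)/(0.5828 − (-1.645)) = 0.907.
μ = 2.398 − (-1.645)·0.907 = 3.890.
E[T] = exp(μ + σ²/2) = exp(3.890 + 0.4115) = 73.8 minutes.

E[T] ≈ 73.8 minutes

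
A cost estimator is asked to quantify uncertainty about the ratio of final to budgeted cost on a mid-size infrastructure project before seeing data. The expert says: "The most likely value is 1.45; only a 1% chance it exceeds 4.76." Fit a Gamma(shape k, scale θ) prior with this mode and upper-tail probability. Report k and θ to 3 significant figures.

Gamma(k,θ) with k>1 has mode (k−1)θ, so θ = 1.45/(k−1).
Need P(X < 4.76) = 0.99 with θ tied to k this way. Start at k = 2, θ = 1.45: P(X<4.76) ≈ 0.839.
Too low — raise k to concentrate. Iterating converges to k ≈ 4.12.
Then θ = 1.45/(4.12−1) ≈ 0.465.

k ≈ 4.12, θ ≈ 0.465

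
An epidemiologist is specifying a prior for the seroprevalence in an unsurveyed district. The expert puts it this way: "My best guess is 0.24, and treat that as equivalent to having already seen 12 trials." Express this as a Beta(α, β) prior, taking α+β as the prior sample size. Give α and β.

Under the effective-sample-size interpretation, Beta(α, β) has prior mean α/(α+β) and prior sample size α+β.
So α+β = 12 and α/(α+β) = 0.24, giving α = 0.24·12 = 2.88 and β = 12 − 2.88 = 9.12.

α = 2.88, β = 9.12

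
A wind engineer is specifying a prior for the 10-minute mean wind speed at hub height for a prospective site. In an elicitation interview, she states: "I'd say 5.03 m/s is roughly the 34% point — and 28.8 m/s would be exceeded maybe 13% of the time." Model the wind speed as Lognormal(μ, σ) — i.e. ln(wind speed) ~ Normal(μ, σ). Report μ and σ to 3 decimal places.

μ ≈ 2.083, σ ≈ 1.134

If T ~ Lognormal(μ,σ) then ln T ~ Normal(μ,σ), so the p-quantile of ln T is μ + z_p·σ.
ln(5.03) = 1.615 and ln(28.8) = 3.36; z_{0.34} = -0.4125, z_{0.87} = 1.126.
σ = (3.36 − 1.615)/(1.126 − (-0.4125)) = 1.134.
μ = 1.615 − (-0.4125)·1.134 = 2.083.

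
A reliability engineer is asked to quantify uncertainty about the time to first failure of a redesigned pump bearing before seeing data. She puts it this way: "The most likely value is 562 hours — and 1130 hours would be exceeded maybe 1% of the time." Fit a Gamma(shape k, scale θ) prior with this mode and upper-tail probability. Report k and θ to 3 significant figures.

k ≈ 11.1, θ ≈ 55.9

Gamma(k,θ) with k>1 has mode (k−1)θ, so θ = 562/(k−1).
Need P(X < 1130) = 0.99 with θ tied to k this way. Start at k = 2, θ = 562: P(X<1130) ≈ 0.597.
Too low — raise k to concentrate. Iterating converges to k ≈ 11.1.
Then θ = 562/(11.1−1) ≈ 55.9.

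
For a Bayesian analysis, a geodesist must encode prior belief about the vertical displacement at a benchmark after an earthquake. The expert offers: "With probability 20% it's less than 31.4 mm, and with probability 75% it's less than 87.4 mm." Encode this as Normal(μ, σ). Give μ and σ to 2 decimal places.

The p-quantile of Normal(μ,σ) is μ + z_p·σ, with z_{0.2} = -0.8416 and z_{0.75} = 0.6745.
Eliminate σ: μ = (z₂·x₁ − z₁·x₂)/(z₂ − z₁) = (0.6745·31.4 − (-0.8416)·87.4)/1.516 = 62.49.
Then σ = (x₂ − x₁)/(z₂ − z₁) = (87.4 − 31.4)/1.516 = 36.94.

μ = 62.49, σ = 36.94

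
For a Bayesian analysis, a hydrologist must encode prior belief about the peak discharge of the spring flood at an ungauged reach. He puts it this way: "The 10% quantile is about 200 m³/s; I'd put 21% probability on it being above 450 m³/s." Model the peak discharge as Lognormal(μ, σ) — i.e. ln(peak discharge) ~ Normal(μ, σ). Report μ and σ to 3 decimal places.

If T ~ Lognormal(μ,σ) then ln T ~ Normal(μ,σ), so the p-quantile of ln T is μ + z_p·σ.
ln(200) = 5.298 and ln(450) = 6.109; z_{0.1} = -1.282, z_{0.79} = 0.8064.
σ = (6.109 − 5.298)/(0.8064 − (-1.282)) = 0.388.
μ = 5.298 − (-1.282)·0.388 = 5.796.

μ ≈ 5.796, σ ≈ 0.388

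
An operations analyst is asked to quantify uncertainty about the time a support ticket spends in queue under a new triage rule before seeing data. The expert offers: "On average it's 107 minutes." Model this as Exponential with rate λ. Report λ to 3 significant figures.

λ ≈ 0.00935

Exponential mean = 1/λ, so λ = 1/107.0 = 0.00935.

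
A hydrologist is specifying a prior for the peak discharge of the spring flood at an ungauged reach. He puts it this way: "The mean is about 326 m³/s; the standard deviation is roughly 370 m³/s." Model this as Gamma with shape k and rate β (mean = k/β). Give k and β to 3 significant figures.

For Gamma(k, rate β): mean = k/β, variance = k/β², so CV = 1/√k.
CV = SD/mean = 370/326 = 1.135, hence k = 1/CV² = 0.776.
Then β = k/mean = 0.776/326 = 0.00238.

k ≈ 0.776, β ≈ 0.00238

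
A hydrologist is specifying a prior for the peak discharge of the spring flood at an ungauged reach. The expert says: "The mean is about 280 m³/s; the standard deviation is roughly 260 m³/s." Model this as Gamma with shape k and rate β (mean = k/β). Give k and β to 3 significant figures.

k ≈ 1.16, β ≈ 0.00414

For Gamma(k, rate β): mean = k/β, variance = k/β², so CV = 1/√k.
CV = SD/mean = 260/280 = 0.9286, hence k = 1/CV² = 1.16.
Then β = k/mean = 1.16/280 = 0.00414.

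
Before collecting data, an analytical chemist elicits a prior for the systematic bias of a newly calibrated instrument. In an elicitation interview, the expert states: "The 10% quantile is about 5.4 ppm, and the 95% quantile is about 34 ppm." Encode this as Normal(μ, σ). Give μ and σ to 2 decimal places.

μ = 17.92, σ = 9.77

For Normal(μ,σ), the p-quantile is μ + z_p·σ. Here z_{0.1} = -1.282, z_{0.95} = 1.645.
So 5.4 = μ − 1.282σ and 34 = μ + 1.645σ.
Subtracting: σ = (34 − 5.4)/(1.645 − (-1.282)) = 9.77.
Then μ = 5.4 − (-1.282)·9.77 = 17.92.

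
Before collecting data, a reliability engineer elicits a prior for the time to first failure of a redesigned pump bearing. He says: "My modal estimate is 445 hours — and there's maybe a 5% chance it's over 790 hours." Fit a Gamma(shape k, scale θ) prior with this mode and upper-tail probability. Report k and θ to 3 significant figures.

k ≈ 9.46, θ ≈ 52.6

Gamma(k,θ) with k>1 has mode (k−1)θ, so θ = 445/(k−1).
Need P(X < 790) = 0.95 with θ tied to k this way. Start at k = 2, θ = 445: P(X<790) ≈ 0.530.
Too low — raise k to concentrate. Iterating converges to k ≈ 9.46.
Then θ = 445/(9.46−1) ≈ 52.6.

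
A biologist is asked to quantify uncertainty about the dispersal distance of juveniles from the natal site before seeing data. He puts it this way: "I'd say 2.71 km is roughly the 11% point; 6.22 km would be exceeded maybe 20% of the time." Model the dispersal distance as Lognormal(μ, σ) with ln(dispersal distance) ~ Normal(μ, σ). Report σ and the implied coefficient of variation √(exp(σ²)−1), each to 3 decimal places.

If T ~ Lognormal(μ,σ) then ln T ~ Normal(μ,σ), so the p-quantile of ln T is μ + z_p·σ.
ln(2.71) = 0.9969 and ln(6.22) = 1.828; z_{0.11} = -1.227, z_{0.8} = 0.8416.
σ = (1.828 − 0.9969)/(0.8416 − (-1.227)) = 0.402.
μ = 0.9969 − (-1.227)·0.402 = 1.490.
CV = √(exp(σ²)−1) = √(exp(0.1614)−1) = 0.418.

σ ≈ 0.402, CV ≈ 0.418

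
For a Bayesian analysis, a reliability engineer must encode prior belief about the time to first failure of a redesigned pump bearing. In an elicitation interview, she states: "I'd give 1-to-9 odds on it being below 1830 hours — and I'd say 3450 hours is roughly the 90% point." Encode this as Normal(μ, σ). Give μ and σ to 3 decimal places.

μ = 2640.000, σ = 632.046

For Normal(μ,σ), the p-quantile is μ + z_p·σ. Here z_{0.1} = -1.282, z_{0.9} = 1.282.
So 1830 = μ − 1.282σ and 3450 = μ + 1.282σ.
Subtracting: σ = (3450 − 1830)/(1.282 − (-1.282)) = 632.046.
Then μ = 1830 − (-1.282)·632.046 = 2640.000.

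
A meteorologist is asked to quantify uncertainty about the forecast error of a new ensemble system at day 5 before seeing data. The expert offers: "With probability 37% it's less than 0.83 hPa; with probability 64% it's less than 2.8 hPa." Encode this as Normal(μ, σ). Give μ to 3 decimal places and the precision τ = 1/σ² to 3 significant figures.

μ = 1.777, τ = 0.123

For Normal(μ,σ), the p-quantile is μ + z_p·σ. Here z_{0.37} = -0.3319, z_{0.64} = 0.3585.
So 0.83 = μ − 0.3319σ and 2.8 = μ + 0.3585σ.
Subtracting: σ = (2.8 − 0.83)/(0.3585 − (-0.3319)) = 2.854.
Then μ = 0.83 − (-0.3319)·2.854 = 1.777.
Precision τ = 1/σ² = 1/2.854² = 0.123.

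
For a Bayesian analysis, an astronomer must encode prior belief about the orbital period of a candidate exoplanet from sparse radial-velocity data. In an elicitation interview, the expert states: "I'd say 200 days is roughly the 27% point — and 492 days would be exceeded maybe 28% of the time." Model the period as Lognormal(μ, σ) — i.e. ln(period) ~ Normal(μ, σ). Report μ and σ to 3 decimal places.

μ ≈ 5.760, σ ≈ 0.753

If T ~ Lognormal(μ,σ) then ln T ~ Normal(μ,σ), so the p-quantile of ln T is μ + z_p·σ.
ln(200) = 5.298 and ln(492) = 6.198; z_{0.27} = -0.6128, z_{0.72} = 0.5828.
σ = (6.198 − 5.298)/(0.5828 − (-0.6128)) = 0.753.
μ = 5.298 − (-0.6128)·0.753 = 5.760.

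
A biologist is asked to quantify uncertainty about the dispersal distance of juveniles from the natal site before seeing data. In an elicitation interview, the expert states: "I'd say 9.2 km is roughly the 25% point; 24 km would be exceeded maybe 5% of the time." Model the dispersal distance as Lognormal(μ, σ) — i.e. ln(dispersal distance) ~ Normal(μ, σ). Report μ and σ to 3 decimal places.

μ ≈ 2.498, σ ≈ 0.413

If T ~ Lognormal(μ,σ) then ln T ~ Normal(μ,σ), so the p-quantile of ln T is μ + z_p·σ.
ln(9.2) = 2.219 and ln(24) = 3.178; z_{0.25} = -0.6745, z_{0.95} = 1.645.
σ = (3.178 − 2.219)/(1.645 − (-0.6745)) = 0.413.
μ = 2.219 − (-0.6745)·0.413 = 2.498.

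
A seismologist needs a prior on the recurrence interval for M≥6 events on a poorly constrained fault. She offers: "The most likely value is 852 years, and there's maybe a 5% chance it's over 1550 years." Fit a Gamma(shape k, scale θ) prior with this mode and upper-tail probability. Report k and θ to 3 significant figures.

Gamma(k,θ) with k>1 has mode (k−1)θ, so θ = 852/(k−1).
Need P(X < 1550) = 0.95 with θ tied to k this way. Start at k = 2, θ = 852: P(X<1550) ≈ 0.543.
Too low — raise k to concentrate. Iterating converges to k ≈ 8.78.
Then θ = 852/(8.78−1) ≈ 110.

k ≈ 8.78, θ ≈ 110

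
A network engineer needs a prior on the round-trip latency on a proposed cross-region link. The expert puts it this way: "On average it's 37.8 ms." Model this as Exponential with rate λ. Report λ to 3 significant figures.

λ ≈ 0.0265

Exponential mean = 1/λ, so λ = 1/37.8 = 0.0265.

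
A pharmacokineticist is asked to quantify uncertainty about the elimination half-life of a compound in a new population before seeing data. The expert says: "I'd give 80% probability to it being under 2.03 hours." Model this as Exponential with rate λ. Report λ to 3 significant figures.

λ ≈ 0.793

P(T < 2.03) = 1 − e^(−λ·2.03) = 0.8, so λ = −ln(1−0.8)/2.03 = −ln(0.2)/2.03 = 0.793.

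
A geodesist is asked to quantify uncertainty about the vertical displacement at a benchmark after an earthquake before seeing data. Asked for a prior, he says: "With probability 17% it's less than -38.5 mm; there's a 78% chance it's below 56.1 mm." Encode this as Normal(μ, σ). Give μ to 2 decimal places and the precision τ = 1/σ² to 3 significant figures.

The p-quantile of Normal(μ,σ) is μ + z_p·σ, with z_{0.17} = -0.9542 and z_{0.78} = 0.7722.
Eliminate σ: μ = (z₂·x₁ − z₁·x₂)/(z₂ − z₁) = (0.7722·-38.5 − (-0.9542)·56.1)/1.726 = 13.79.
Then σ = (x₂ − x₁)/(z₂ − z₁) = (56.1 − -38.5)/1.726 = 54.80.
Precision τ = 1/σ² = 1/54.8² = 0.000333.

μ = 13.79, τ = 0.000333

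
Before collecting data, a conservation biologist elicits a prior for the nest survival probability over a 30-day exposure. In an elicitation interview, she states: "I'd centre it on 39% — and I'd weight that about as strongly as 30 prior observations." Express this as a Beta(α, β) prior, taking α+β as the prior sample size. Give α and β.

Under the effective-sample-size interpretation, Beta(α, β) has prior mean α/(α+β) and prior sample size α+β.
So α+β = 30 and α/(α+β) = 0.39, giving α = 0.39·30 = 11.7 and β = 30 − 11.7 = 18.3.

α = 11.7, β = 18.3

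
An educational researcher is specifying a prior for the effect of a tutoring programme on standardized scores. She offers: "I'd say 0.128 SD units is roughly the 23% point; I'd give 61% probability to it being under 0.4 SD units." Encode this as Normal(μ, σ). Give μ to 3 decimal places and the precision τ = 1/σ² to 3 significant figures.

The p-quantile of Normal(μ,σ) is μ + z_p·σ, with z_{0.23} = -0.7388 and z_{0.61} = 0.2793.
Eliminate σ: μ = (z₂·x₁ − z₁·x₂)/(z₂ − z₁) = (0.2793·0.128 − (-0.7388)·0.4)/1.018 = 0.325.
Then σ = (x₂ − x₁)/(z₂ − z₁) = (0.4 − 0.128)/1.018 = 0.267.
Precision τ = 1/σ² = 1/0.2671² = 14.

μ = 0.325, τ = 14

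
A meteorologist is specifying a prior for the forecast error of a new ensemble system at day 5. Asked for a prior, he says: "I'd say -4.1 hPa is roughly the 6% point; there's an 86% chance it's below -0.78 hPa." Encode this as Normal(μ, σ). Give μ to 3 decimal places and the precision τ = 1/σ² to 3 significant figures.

The p-quantile of Normal(μ,σ) is μ + z_p·σ, with z_{0.06} = -1.555 and z_{0.86} = 1.08.
Eliminate σ: μ = (z₂·x₁ − z₁·x₂)/(z₂ − z₁) = (1.08·-4.1 − (-1.555)·-0.78)/2.635 = -2.141.
Then σ = (x₂ − x₁)/(z₂ − z₁) = (-0.78 − -4.1)/2.635 = 1.260.
Precision τ = 1/σ² = 1/1.26² = 0.63.

μ = -2.141, τ = 0.63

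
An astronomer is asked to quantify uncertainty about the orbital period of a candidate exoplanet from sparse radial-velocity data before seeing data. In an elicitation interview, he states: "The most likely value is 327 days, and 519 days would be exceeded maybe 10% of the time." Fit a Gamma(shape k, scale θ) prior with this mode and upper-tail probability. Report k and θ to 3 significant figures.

Gamma(k,θ) with k>1 has mode (k−1)θ, so θ = 327/(k−1).
Need P(X < 519) = 0.9 with θ tied to k this way. Start at k = 2, θ = 327: P(X<519) ≈ 0.471.
Too low — raise k to concentrate. Iterating converges to k ≈ 9.79.
Then θ = 327/(9.79−1) ≈ 37.2.

k ≈ 9.79, θ ≈ 37.2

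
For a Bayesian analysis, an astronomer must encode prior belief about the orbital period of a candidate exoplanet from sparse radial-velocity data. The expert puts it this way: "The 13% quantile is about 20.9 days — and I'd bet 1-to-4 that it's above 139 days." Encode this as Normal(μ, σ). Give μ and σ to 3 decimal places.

μ = 88.494, σ = 60.010

The p-quantile of Normal(μ,σ) is μ + z_p·σ, with z_{0.13} = -1.126 and z_{0.8} = 0.8416.
Eliminate σ: μ = (z₂·x₁ − z₁·x₂)/(z₂ − z₁) = (0.8416·20.9 − (-1.126)·139)/1.968 = 88.494.
Then σ = (x₂ − x₁)/(z₂ − z₁) = (139 − 20.9)/1.968 = 60.010.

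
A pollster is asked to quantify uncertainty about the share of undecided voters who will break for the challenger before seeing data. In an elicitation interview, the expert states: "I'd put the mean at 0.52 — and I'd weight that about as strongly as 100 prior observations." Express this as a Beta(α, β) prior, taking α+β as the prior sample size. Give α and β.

α = 52, β = 48

Under the effective-sample-size interpretation, Beta(α, β) has prior mean α/(α+β) and prior sample size α+β.
So α+β = 100 and α/(α+β) = 0.52, giving α = 0.52·100 = 52 and β = 100 − 52 = 48.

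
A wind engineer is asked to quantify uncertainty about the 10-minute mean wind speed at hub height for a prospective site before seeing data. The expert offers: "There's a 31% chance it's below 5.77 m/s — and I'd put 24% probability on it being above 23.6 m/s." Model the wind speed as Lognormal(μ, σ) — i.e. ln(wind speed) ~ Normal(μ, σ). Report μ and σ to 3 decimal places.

If T ~ Lognormal(μ,σ) then ln T ~ Normal(μ,σ), so the p-quantile of ln T is μ + z_p·σ.
ln(5.77) = 1.753 and ln(23.6) = 3.161; z_{0.31} = -0.4959, z_{0.76} = 0.7063.
σ = (3.161 − 1.753)/(0.7063 − (-0.4959)) = 1.172.
μ = 1.753 − (-0.4959)·1.172 = 2.334.

μ ≈ 2.334, σ ≈ 1.172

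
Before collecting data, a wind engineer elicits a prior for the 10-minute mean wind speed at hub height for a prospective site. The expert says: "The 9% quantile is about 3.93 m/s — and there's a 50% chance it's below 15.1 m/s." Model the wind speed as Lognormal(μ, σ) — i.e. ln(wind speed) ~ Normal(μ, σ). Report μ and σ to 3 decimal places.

μ ≈ 2.715, σ ≈ 1.004

If T ~ Lognormal(μ,σ) then ln T ~ Normal(μ,σ), so the p-quantile of ln T is μ + z_p·σ.
ln(3.93) = 1.369 and ln(15.1) = 2.715; z_{0.09} = -1.341, z_{0.5} = 0.
σ = (2.715 − 1.369)/(0 − (-1.341)) = 1.004.
μ = 1.369 − (-1.341)·1.004 = 2.715.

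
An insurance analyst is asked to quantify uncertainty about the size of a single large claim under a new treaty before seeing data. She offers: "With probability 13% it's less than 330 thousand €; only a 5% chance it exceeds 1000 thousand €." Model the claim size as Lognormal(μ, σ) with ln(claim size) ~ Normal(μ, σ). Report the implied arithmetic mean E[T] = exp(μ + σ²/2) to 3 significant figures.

E[T] ≈ 561 thousand €

If T ~ Lognormal(μ,σ) then ln T ~ Normal(μ,σ), so the p-quantile of ln T is μ + z_p·σ.
ln(330) = 5.799 and ln(1000) = 6.908; z_{0.13} = -1.126, z_{0.95} = 1.645.
σ = (6.908 − 5.799)/(1.645 − (-1.126)) = 0.400.
μ = 5.799 − (-1.126)·0.400 = 6.250.
E[T] = exp(μ + σ²/2) = exp(6.250 + 0.0800) = 561 thousand €.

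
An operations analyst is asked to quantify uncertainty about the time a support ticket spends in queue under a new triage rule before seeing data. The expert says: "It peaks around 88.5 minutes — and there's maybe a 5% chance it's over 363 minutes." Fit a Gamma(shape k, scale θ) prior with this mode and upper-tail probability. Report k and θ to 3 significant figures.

Gamma(k,θ) with k>1 has mode (k−1)θ, so θ = 88.5/(k−1).
Need P(X < 363) = 0.95 with θ tied to k this way. Start at k = 2, θ = 88.5: P(X<363) ≈ 0.916.
Too low — raise k to concentrate. Iterating converges to k ≈ 2.26.
Then θ = 88.5/(2.26−1) ≈ 70.4.

k ≈ 2.26, θ ≈ 70.4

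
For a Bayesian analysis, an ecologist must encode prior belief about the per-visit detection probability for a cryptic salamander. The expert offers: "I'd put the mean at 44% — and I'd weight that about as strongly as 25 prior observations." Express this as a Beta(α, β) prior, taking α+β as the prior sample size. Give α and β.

Under the effective-sample-size interpretation, Beta(α, β) has prior mean α/(α+β) and prior sample size α+β.
So α+β = 25 and α/(α+β) = 0.44, giving α = 0.44·25 = 11 and β = 25 − 11 = 14.

α = 11, β = 14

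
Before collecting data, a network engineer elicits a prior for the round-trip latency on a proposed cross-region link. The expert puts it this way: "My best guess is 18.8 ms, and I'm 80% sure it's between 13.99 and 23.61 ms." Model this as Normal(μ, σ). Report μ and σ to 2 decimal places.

A symmetric 80% interval runs μ ± z·σ with z = 1.282.
Half-width = 4.81, so σ = 4.81/1.282 = 3.75.
μ is the stated best guess, 18.80.

μ = 18.80, σ = 3.75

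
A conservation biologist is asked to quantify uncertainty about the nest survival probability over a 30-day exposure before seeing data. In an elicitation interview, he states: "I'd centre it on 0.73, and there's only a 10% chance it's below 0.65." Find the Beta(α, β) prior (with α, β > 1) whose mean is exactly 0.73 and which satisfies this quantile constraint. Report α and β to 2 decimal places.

α ≈ 38.29, β ≈ 14.16

With mean 0.73 fixed, write α = 0.73s, β = 0.27s where s = α+β.
Need P(θ < 0.65) = 0.1 under Beta(0.73s, 0.27s). Normal approximation: (q−m)/√(m(1−m)/s) ≈ z_{0.1} = -1.28, so s ≈ 0.73·0.27·(-1.28)²/(0.65−0.73)² = 50.6.
At s = 50.6: P(θ<0.65) ≈ 0.104. Adjusting to match 0.1 gives s ≈ 52.46.
So α = 0.73·52.46 ≈ 38.29, β = 0.27·52.46 ≈ 14.16.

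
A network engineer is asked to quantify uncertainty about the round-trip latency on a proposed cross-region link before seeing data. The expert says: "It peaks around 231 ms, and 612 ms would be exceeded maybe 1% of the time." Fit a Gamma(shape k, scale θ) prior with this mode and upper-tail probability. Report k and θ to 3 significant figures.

Gamma(k,θ) with k>1 has mode (k−1)θ, so θ = 231/(k−1).
Need P(X < 612) = 0.99 with θ tied to k this way. Start at k = 2, θ = 231: P(X<612) ≈ 0.742.
Too low — raise k to concentrate. Iterating converges to k ≈ 5.88.
Then θ = 231/(5.88−1) ≈ 47.3.

k ≈ 5.88, θ ≈ 47.3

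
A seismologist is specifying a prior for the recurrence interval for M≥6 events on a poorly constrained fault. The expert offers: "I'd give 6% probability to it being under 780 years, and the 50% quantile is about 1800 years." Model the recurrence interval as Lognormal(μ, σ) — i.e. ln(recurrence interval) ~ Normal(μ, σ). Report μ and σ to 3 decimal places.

If T ~ Lognormal(μ,σ) then ln T ~ Normal(μ,σ), so the p-quantile of ln T is μ + z_p·σ.
ln(780) = 6.659 and ln(1800) = 7.496; z_{0.06} = -1.555, z_{0.5} = 0.
σ = (7.496 − 6.659)/(0 − (-1.555)) = 0.538.
μ = 6.659 − (-1.555)·0.538 = 7.496.

μ ≈ 7.496, σ ≈ 0.538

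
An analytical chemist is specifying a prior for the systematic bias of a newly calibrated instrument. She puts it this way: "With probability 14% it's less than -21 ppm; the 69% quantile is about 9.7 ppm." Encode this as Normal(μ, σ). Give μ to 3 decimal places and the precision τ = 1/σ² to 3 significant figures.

For Normal(μ,σ), the p-quantile is μ + z_p·σ. Here z_{0.14} = -1.08, z_{0.69} = 0.4959.
So -21 = μ − 1.08σ and 9.7 = μ + 0.4959σ.
Subtracting: σ = (9.7 − -21)/(0.4959 − (-1.08)) = 19.478.
Then μ = -21 − (-1.08)·19.478 = 0.042.
Precision τ = 1/σ² = 1/19.48² = 0.00264.

μ = 0.042, τ = 0.00264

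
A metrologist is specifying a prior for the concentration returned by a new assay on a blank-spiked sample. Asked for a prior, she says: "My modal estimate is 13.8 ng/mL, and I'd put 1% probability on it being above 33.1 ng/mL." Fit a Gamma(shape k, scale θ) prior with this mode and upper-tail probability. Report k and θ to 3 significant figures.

k ≈ 7.19, θ ≈ 2.23

Gamma(k,θ) with k>1 has mode (k−1)θ, so θ = 13.8/(k−1).
Need P(X < 33.1) = 0.99 with θ tied to k this way. Start at k = 2, θ = 13.8: P(X<33.1) ≈ 0.691.
Too low — raise k to concentrate. Iterating converges to k ≈ 7.19.
Then θ = 13.8/(7.19−1) ≈ 2.23.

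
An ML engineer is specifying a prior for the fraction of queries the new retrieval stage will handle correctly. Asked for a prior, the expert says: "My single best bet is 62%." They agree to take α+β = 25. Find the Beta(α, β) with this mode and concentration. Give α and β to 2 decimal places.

For α,β > 1 the Beta mode is (α−1)/(α+β−2). With α+β = 25, the mode is (α−1)/23.
Set (α−1)/23 = 0.62 → α = 1 + 0.62·23 = 15.26.
β = 25 − α = 9.74.

α = 15.26, β = 9.74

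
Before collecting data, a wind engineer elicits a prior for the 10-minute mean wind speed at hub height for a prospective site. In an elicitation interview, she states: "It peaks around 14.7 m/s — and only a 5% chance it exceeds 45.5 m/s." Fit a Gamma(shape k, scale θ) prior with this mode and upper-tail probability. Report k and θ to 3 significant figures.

Gamma(k,θ) with k>1 has mode (k−1)θ, so θ = 14.7/(k−1).
Need P(X < 45.5) = 0.95 with θ tied to k this way. Start at k = 2, θ = 14.7: P(X<45.5) ≈ 0.815.
Too low — raise k to concentrate. Iterating converges to k ≈ 3.07.
Then θ = 14.7/(3.07−1) ≈ 7.12.

k ≈ 3.07, θ ≈ 7.12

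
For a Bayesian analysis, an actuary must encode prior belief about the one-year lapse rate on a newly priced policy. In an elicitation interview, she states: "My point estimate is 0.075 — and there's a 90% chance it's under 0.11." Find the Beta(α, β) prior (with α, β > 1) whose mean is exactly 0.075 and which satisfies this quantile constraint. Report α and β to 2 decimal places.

α ≈ 7.51, β ≈ 92.59

With mean 0.075 fixed, write α = 0.075s, β = 0.925s where s = α+β.
Need P(θ < 0.11) = 0.9 under Beta(0.075s, 0.925s). Normal approximation: (q−m)/√(m(1−m)/s) ≈ z_{0.9} = 1.28, so s ≈ 0.075·0.925·(1.28)²/(0.11−0.075)² = 93.0.
At s = 93.0: P(θ<0.11) ≈ 0.893. Adjusting to match 0.9 gives s ≈ 100.10.
So α = 0.075·100.10 ≈ 7.51, β = 0.925·100.10 ≈ 92.59.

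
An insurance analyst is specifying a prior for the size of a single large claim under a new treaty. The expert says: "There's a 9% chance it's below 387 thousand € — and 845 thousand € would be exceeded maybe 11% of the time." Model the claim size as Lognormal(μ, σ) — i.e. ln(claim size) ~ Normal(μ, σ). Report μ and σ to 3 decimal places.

If T ~ Lognormal(μ,σ) then ln T ~ Normal(μ,σ), so the p-quantile of ln T is μ + z_p·σ.
ln(387) = 5.958 and ln(845) = 6.739; z_{0.09} = -1.341, z_{0.89} = 1.227.
σ = (6.739 − 5.958)/(1.227 − (-1.341)) = 0.304.
μ = 5.958 − (-1.341)·0.304 = 6.366.

μ ≈ 6.366, σ ≈ 0.304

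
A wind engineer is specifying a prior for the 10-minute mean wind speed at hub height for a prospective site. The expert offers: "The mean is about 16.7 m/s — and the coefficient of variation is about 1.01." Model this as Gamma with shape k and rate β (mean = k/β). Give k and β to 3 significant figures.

k ≈ 0.98, β ≈ 0.0587

For Gamma(k, rate β): mean = k/β, variance = k/β², so CV = 1/√k.
CV = 1.01, hence k = 1/CV² = 0.98.
Then β = k/mean = 0.98/16.7 = 0.0587.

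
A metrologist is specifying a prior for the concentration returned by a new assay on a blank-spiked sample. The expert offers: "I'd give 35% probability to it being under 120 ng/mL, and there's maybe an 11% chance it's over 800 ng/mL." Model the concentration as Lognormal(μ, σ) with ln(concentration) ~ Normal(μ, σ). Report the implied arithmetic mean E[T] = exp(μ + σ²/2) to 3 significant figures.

If T ~ Lognormal(μ,σ) then ln T ~ Normal(μ,σ), so the p-quantile of ln T is μ + z_p·σ.
ln(120) = 4.787 and ln(800) = 6.685; z_{0.35} = -0.3853, z_{0.89} = 1.227.
σ = (6.685 − 4.787)/(1.227 − (-0.3853)) = 1.177.
μ = 4.787 − (-0.3853)·1.177 = 5.241.
E[T] = exp(μ + σ²/2) = exp(5.241 + 0.6926) = 378 ng/mL.

E[T] ≈ 378 ng/mL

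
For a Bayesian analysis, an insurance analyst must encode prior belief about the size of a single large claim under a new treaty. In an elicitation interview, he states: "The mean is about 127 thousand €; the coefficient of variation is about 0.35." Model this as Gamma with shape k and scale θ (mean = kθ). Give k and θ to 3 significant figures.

For Gamma(k, scale θ): mean = kθ, variance = kθ², so CV = 1/√k.
CV = 0.35, hence k = 1/CV² = 8.16.
Then θ = mean/k = 127/8.16 = 15.6.

k ≈ 8.16, θ ≈ 15.6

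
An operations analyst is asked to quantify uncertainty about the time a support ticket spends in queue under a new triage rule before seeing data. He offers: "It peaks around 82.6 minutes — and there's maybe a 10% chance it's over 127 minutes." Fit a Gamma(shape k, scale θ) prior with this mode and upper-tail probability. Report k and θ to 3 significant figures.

Gamma(k,θ) with k>1 has mode (k−1)θ, so θ = 82.6/(k−1).
Need P(X < 127) = 0.9 with θ tied to k this way. Start at k = 2, θ = 82.6: P(X<127) ≈ 0.455.
Too low — raise k to concentrate. Iterating converges to k ≈ 11.1.
Then θ = 82.6/(11.1−1) ≈ 8.19.

k ≈ 11.1, θ ≈ 8.19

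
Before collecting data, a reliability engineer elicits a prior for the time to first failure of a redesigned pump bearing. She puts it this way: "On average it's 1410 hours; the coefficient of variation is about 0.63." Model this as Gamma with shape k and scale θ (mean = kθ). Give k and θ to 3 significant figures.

For Gamma(k, scale θ): mean = kθ, variance = kθ², so CV = 1/√k.
CV = 0.63, hence k = 1/CV² = 2.52.
Then θ = mean/k = 1410/2.52 = 560.

k ≈ 2.52, θ ≈ 560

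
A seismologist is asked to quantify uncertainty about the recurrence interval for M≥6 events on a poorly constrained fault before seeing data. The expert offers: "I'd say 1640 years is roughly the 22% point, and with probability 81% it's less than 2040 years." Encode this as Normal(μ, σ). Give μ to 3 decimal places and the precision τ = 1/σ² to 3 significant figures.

For Normal(μ,σ), the p-quantile is μ + z_p·σ. Here z_{0.22} = -0.7722, z_{0.81} = 0.8779.
So 1640 = μ − 0.7722σ and 2040 = μ + 0.8779σ.
Subtracting: σ = (2040 − 1640)/(0.8779 − (-0.7722)) = 242.411.
Then μ = 1640 − (-0.7722)·242.411 = 1827.188.
Precision τ = 1/σ² = 1/242.4² = 1.7e-05.

μ = 1827.188, τ = 1.7e-05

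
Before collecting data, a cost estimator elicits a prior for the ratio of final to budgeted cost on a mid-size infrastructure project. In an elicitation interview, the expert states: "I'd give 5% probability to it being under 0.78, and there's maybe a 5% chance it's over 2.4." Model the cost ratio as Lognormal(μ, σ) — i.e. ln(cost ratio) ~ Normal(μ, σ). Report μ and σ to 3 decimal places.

μ ≈ 0.314, σ ≈ 0.342

If T ~ Lognormal(μ,σ) then ln T ~ Normal(μ,σ), so the p-quantile of ln T is μ + z_p·σ.
ln(0.78) = -0.2485 and ln(2.4) = 0.8755; z_{0.05} = -1.645, z_{0.95} = 1.645.
σ = (0.8755 − -0.2485)/(1.645 − (-1.645)) = 0.342.
μ = -0.2485 − (-1.645)·0.342 = 0.314.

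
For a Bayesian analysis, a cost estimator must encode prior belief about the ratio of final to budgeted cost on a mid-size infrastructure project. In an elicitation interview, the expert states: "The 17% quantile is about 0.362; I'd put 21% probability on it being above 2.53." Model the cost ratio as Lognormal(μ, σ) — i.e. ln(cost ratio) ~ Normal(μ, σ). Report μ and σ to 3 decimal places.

μ ≈ 0.038, σ ≈ 1.104

If T ~ Lognormal(μ,σ) then ln T ~ Normal(μ,σ), so the p-quantile of ln T is μ + z_p·σ.
ln(0.362) = -1.016 and ln(2.53) = 0.9282; z_{0.17} = -0.9542, z_{0.79} = 0.8064.
σ = (0.9282 − -1.016)/(0.8064 − (-0.9542)) = 1.104.
μ = -1.016 − (-0.9542)·1.104 = 0.038.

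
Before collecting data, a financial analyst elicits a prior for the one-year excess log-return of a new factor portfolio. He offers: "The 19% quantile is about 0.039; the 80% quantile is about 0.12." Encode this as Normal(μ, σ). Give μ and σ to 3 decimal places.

μ = 0.080, σ = 0.047

For Normal(μ,σ), the p-quantile is μ + z_p·σ. Here z_{0.19} = -0.8779, z_{0.8} = 0.8416.
So 0.039 = μ − 0.8779σ and 0.12 = μ + 0.8416σ.
Subtracting: σ = (0.12 − 0.039)/(0.8416 − (-0.8779)) = 0.047.
Then μ = 0.039 − (-0.8779)·0.047 = 0.080.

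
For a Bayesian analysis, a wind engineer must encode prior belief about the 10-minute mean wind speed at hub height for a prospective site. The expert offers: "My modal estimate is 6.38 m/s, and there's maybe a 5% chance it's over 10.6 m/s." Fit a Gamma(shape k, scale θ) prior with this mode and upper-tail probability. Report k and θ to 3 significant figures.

Gamma(k,θ) with k>1 has mode (k−1)θ, so θ = 6.38/(k−1).
Need P(X < 10.6) = 0.95 with θ tied to k this way. Start at k = 2, θ = 6.38: P(X<10.6) ≈ 0.495.
Too low — raise k to concentrate. Iterating converges to k ≈ 11.8.
Then θ = 6.38/(11.8−1) ≈ 0.589.

k ≈ 11.8, θ ≈ 0.589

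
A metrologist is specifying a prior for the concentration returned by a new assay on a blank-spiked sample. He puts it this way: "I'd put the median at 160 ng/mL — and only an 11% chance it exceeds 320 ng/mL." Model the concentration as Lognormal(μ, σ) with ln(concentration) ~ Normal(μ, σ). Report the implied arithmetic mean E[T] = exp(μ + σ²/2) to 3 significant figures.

If T ~ Lognormal(μ,σ) then ln T ~ Normal(μ,σ), so the p-quantile of ln T is μ + z_p·σ.
ln(160) = 5.075 and ln(320) = 5.768; z_{0.5} = 0, z_{0.89} = 1.227.
σ = (5.768 − 5.075)/(1.227 − (0)) = 0.565.
μ = 5.075 − (0)·0.565 = 5.075.
E[T] = exp(μ + σ²/2) = exp(5.075 + 0.1597) = 188 ng/mL.

E[T] ≈ 188 ng/mL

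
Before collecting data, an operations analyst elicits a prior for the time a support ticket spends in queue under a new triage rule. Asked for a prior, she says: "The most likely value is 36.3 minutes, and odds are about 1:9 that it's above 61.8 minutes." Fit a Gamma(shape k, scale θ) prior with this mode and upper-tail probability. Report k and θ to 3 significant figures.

k ≈ 7.69, θ ≈ 5.43

Gamma(k,θ) with k>1 has mode (k−1)θ, so θ = 36.3/(k−1).
Need P(X < 61.8) = 0.9 with θ tied to k this way. Start at k = 2, θ = 36.3: P(X<61.8) ≈ 0.508.
Too low — raise k to concentrate. Iterating converges to k ≈ 7.69.
Then θ = 36.3/(7.69−1) ≈ 5.43.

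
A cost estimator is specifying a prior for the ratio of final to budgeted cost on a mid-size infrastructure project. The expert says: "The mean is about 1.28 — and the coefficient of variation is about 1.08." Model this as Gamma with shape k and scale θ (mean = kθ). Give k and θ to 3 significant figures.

k ≈ 0.857, θ ≈ 1.49

For Gamma(k, scale θ): mean = kθ, variance = kθ², so CV = 1/√k.
CV = 1.08, hence k = 1/CV² = 0.857.
Then θ = mean/k = 1.28/0.857 = 1.49.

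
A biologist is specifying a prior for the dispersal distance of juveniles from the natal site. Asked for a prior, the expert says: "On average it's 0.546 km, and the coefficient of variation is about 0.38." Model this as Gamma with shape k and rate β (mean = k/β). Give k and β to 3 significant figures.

k ≈ 6.93, β ≈ 12.7

For Gamma(k, rate β): mean = k/β, variance = k/β², so CV = 1/√k.
CV = 0.38, hence k = 1/CV² = 6.93.
Then β = k/mean = 6.93/0.546 = 12.7.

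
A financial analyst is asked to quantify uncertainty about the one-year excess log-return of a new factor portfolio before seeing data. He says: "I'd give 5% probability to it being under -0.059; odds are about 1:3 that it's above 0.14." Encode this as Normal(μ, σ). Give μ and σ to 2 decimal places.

The p-quantile of Normal(μ,σ) is μ + z_p·σ, with z_{0.05} = -1.645 and z_{0.75} = 0.6745.
Eliminate σ: μ = (z₂·x₁ − z₁·x₂)/(z₂ − z₁) = (0.6745·-0.059 − (-1.645)·0.14)/2.319 = 0.08.
Then σ = (x₂ − x₁)/(z₂ − z₁) = (0.14 − -0.059)/2.319 = 0.09.

μ = 0.08, σ = 0.09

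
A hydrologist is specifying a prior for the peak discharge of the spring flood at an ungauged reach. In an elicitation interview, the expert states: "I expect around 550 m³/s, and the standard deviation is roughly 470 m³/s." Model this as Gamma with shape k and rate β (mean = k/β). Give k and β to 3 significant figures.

For Gamma(k, rate β): mean = k/β, variance = k/β², so CV = 1/√k.
CV = SD/mean = 470/550 = 0.8545, hence k = 1/CV² = 1.37.
Then β = k/mean = 1.37/550 = 0.00249.

k ≈ 1.37, β ≈ 0.00249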